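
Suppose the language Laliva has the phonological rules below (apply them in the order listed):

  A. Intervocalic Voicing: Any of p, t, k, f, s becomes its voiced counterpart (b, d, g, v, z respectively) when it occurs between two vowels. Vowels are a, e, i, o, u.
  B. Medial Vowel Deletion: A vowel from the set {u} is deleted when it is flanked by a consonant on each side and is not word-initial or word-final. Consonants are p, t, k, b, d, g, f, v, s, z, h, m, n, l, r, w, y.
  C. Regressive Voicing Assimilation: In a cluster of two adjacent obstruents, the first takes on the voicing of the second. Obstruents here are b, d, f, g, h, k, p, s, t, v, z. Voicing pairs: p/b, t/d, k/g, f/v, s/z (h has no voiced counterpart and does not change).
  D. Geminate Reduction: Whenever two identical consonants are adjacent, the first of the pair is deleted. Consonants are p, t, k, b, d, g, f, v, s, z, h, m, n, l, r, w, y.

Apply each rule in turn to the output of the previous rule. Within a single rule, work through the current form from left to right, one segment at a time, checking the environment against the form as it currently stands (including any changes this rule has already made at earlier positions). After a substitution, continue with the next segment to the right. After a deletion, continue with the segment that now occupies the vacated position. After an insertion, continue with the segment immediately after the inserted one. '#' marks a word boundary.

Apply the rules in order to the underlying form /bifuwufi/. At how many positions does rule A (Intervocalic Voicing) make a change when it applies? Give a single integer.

A Intervocalic Voicing: [bifuwufi] → [bivuwuvi]
B Medial Vowel Deletion: [bivuwuvi] → [bivwvi]
C Regressive Voicing Assimilation: no change — [bivwvi]
D Geminate Reduction: no change — [bivwvi]
Rule A changed 2 position(s).

2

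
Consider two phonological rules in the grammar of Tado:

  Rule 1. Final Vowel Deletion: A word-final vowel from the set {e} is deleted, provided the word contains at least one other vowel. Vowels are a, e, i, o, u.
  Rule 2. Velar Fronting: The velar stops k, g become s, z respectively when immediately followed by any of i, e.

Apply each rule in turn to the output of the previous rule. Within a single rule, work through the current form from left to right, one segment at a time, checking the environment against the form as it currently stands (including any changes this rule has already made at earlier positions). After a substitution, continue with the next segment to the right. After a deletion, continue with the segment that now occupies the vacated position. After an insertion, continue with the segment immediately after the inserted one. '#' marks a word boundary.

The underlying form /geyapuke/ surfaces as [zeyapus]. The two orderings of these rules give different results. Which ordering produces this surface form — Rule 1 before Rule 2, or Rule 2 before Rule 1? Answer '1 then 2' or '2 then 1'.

2 then 1

Order 1 then 2:
  1 Final Vowel Deletion: [geyapuke] → [geyapuk]
  2 Velar Fronting: [geyapuk] → [zeyapuk]
  result: [zeyapuk]
Order 2 then 1:
  2 Velar Fronting: [geyapuke] → [zeyapuse]
  1 Final Vowel Deletion: [zeyapuse] → [zeyapus]
  result: [zeyapus]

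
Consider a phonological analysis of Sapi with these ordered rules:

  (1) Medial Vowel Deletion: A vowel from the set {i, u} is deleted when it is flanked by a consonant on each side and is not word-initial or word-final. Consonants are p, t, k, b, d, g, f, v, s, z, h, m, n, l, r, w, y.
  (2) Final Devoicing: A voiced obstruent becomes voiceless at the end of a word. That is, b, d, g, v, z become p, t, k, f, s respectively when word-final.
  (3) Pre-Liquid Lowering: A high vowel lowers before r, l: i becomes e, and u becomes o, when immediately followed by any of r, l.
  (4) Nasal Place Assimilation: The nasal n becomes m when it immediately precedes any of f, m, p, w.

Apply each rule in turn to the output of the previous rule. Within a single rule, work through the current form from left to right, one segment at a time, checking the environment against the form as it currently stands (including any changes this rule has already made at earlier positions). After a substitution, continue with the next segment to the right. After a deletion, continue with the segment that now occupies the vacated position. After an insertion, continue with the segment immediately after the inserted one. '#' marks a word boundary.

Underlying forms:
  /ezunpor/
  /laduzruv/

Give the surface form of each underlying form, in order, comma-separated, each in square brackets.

[ezmpor], [ladzrf]

/ezunpor/:
  (1) Medial Vowel Deletion: [ezunpor] → [eznpor]
  (2) Final Devoicing: no change — [eznpor]
  (3) Pre-Liquid Lowering: no change — [eznpor]
  (4) Nasal Place Assimilation: [eznpor] → [ezmpor]
/laduzruv/:
  (1) Medial Vowel Deletion: [laduzruv] → [ladzrv]
  (2) Final Devoicing: [ladzrv] → [ladzrf]
  (3) Pre-Liquid Lowering: no change — [ladzrf]
  (4) Nasal Place Assimilation: no change — [ladzrf]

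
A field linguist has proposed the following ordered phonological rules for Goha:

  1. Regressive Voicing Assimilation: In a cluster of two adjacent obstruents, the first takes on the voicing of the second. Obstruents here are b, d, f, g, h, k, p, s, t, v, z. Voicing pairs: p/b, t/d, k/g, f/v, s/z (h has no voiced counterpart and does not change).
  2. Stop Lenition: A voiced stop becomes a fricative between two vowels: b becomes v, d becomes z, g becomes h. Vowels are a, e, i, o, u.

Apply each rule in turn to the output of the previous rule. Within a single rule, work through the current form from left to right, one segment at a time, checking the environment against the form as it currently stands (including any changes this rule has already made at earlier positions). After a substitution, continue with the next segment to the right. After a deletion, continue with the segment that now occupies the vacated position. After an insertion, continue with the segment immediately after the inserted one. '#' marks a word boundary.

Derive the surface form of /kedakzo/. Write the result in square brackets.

1 Regressive Voicing Assimilation: [kedakzo] → [kedagzo]
2 Stop Lenition: [kedagzo] → [kezagzo]

[kezagzo]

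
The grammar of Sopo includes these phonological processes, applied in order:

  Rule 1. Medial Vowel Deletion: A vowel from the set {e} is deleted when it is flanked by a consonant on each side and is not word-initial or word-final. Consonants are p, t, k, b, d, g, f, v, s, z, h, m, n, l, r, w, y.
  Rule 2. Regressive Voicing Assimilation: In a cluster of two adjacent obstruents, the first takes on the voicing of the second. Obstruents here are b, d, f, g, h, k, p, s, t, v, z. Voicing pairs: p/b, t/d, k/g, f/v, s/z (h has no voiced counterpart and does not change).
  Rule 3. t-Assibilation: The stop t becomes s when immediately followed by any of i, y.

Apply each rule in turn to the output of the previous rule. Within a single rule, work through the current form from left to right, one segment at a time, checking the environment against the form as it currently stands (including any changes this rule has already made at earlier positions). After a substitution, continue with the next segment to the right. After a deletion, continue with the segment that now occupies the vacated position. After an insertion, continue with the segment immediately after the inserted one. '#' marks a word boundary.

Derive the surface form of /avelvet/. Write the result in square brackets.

Rule 1 Medial Vowel Deletion: [avelvet] → [avlvt]
Rule 2 Regressive Voicing Assimilation: [avlvt] → [avlft]
Rule 3 t-Assibilation: no change — [avlft]

[avlft]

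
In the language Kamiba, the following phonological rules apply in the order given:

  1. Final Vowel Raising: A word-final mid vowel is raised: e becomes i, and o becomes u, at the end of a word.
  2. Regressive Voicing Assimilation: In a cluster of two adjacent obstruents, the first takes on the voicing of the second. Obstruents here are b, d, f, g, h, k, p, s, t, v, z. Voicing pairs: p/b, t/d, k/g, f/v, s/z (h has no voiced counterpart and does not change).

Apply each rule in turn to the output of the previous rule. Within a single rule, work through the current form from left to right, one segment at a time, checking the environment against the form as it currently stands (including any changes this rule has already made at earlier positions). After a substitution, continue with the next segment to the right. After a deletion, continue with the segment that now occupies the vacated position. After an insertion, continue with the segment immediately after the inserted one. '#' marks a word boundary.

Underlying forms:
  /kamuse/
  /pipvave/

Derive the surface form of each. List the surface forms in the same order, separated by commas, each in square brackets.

[kamusi], [pibvavi]

/kamuse/:
  1 Final Vowel Raising: [kamuse] → [kamusi]
  2 Regressive Voicing Assimilation: no change — [kamusi]
/pipvave/:
  1 Final Vowel Raising: [pipvave] → [pipvavi]
  2 Regressive Voicing Assimilation: [pipvavi] → [pibvavi]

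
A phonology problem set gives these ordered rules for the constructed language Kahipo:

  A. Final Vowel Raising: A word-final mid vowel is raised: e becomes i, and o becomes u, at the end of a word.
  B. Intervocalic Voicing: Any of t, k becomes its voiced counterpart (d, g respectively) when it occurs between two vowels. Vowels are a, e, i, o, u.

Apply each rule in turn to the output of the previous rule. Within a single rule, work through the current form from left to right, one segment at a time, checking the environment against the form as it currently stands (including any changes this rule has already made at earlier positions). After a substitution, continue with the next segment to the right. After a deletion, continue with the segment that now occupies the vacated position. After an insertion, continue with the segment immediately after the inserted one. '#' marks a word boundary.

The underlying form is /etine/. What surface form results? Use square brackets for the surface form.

A Final Vowel Raising: [etine] → [etini]
B Intervocalic Voicing: [etini] → [edini]

[edini]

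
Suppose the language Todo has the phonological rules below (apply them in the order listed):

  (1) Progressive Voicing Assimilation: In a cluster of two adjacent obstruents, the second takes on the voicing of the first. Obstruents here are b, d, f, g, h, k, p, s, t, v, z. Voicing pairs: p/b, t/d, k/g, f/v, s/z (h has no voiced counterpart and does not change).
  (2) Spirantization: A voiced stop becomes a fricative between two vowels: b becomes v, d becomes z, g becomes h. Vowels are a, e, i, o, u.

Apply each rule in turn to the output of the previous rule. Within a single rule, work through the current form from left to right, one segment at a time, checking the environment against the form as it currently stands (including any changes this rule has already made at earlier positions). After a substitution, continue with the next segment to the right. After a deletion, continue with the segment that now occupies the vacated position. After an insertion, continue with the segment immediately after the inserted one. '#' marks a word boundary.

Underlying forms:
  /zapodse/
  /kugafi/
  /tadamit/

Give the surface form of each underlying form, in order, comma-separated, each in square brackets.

[zapodze], [kuhafi], [tazamit]

/zapodse/:
  (1) Progressive Voicing Assimilation: [zapodse] → [zapodze]
  (2) Spirantization: no change — [zapodze]
/kugafi/:
  (1) Progressive Voicing Assimilation: no change — [kugafi]
  (2) Spirantization: [kugafi] → [kuhafi]
/tadamit/:
  (1) Progressive Voicing Assimilation: no change — [tadamit]
  (2) Spirantization: [tadamit] → [tazamit]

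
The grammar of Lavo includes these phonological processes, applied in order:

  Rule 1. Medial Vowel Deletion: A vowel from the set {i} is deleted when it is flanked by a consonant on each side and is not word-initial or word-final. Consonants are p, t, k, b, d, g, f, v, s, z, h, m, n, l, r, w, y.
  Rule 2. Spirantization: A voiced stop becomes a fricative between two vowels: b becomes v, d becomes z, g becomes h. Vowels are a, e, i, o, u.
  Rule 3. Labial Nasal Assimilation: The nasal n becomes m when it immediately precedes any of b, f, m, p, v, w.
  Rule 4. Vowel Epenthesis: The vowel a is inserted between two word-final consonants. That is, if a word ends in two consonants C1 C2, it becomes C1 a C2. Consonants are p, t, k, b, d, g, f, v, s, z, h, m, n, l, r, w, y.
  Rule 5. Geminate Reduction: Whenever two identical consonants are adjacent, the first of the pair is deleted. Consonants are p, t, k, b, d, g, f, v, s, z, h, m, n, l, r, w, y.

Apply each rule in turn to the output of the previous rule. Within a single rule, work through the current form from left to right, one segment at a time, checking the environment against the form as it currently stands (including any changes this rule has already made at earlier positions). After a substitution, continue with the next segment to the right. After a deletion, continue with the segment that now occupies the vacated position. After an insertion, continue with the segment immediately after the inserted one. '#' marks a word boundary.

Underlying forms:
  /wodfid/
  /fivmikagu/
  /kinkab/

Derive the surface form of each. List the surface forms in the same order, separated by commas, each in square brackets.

[wodfad], [fvmkahu], [knkab]

/wodfid/:
  Rule 1 Medial Vowel Deletion: [wodfid] → [wodfd]
  Rule 2 Spirantization: no change — [wodfd]
  Rule 3 Labial Nasal Assimilation: no change — [wodfd]
  Rule 4 Vowel Epenthesis: [wodfd] → [wodfad]
  Rule 5 Geminate Reduction: no change — [wodfad]
/fivmikagu/:
  Rule 1 Medial Vowel Deletion: [fivmikagu] → [fvmkagu]
  Rule 2 Spirantization: [fvmkagu] → [fvmkahu]
  Rule 3 Labial Nasal Assimilation: no change — [fvmkahu]
  Rule 4 Vowel Epenthesis: no change — [fvmkahu]
  Rule 5 Geminate Reduction: no change — [fvmkahu]
/kinkab/:
  Rule 1 Medial Vowel Deletion: [kinkab] → [knkab]
  Rule 2 Spirantization: no change — [knkab]
  Rule 3 Labial Nasal Assimilation: no change — [knkab]
  Rule 4 Vowel Epenthesis: no change — [knkab]
  Rule 5 Geminate Reduction: no change — [knkab]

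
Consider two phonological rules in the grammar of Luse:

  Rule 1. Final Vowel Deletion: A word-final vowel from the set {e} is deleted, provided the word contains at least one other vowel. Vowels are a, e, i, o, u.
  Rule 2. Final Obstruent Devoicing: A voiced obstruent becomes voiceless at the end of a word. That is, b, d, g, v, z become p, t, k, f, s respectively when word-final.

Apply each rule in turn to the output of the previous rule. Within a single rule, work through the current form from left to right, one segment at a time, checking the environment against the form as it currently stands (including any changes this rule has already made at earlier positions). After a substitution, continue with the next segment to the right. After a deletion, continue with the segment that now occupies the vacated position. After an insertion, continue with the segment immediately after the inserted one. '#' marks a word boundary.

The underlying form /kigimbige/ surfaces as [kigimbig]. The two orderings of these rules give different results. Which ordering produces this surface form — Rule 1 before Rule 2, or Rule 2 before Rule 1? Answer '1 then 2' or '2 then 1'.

Order 1 then 2:
  1 Final Vowel Deletion: [kigimbige] → [kigimbig]
  2 Final Obstruent Devoicing: [kigimbig] → [kigimbik]
  result: [kigimbik]
Order 2 then 1:
  2 Final Obstruent Devoicing: no change — [kigimbige]
  1 Final Vowel Deletion: [kigimbige] → [kigimbig]
  result: [kigimbig]

2 then 1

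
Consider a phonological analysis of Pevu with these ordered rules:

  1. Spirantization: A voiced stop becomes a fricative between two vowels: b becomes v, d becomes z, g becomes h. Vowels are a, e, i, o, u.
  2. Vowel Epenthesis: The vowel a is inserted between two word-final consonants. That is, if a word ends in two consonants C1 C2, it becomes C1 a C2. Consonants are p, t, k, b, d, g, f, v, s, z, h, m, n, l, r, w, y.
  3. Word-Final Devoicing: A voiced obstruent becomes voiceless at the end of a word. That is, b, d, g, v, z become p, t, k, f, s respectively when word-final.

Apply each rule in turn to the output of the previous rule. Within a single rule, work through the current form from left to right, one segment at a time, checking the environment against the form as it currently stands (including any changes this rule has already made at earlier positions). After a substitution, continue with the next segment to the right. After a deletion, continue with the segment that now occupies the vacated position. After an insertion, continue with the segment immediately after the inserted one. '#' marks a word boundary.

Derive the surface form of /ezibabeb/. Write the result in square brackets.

1 Spirantization: [ezibabeb] → [ezivaveb]
2 Vowel Epenthesis: no change — [ezivaveb]
3 Word-Final Devoicing: [ezivaveb] → [ezivavep]

[ezivavep]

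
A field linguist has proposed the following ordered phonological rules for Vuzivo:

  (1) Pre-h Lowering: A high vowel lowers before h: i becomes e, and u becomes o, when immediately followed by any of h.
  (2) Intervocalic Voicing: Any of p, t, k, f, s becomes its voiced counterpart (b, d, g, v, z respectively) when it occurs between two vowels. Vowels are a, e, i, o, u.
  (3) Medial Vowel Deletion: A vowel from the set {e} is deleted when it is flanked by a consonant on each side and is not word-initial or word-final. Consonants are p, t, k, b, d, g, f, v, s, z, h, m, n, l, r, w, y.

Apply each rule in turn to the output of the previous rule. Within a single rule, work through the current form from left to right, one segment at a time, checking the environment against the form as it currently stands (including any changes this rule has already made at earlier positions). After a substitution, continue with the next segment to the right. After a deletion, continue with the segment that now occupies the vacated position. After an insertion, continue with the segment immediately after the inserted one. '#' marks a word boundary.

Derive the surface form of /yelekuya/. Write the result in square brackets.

(1) Pre-h Lowering: no change — [yelekuya]
(2) Intervocalic Voicing: [yelekuya] → [yeleguya]
(3) Medial Vowel Deletion: [yeleguya] → [ylguya]

[ylguya]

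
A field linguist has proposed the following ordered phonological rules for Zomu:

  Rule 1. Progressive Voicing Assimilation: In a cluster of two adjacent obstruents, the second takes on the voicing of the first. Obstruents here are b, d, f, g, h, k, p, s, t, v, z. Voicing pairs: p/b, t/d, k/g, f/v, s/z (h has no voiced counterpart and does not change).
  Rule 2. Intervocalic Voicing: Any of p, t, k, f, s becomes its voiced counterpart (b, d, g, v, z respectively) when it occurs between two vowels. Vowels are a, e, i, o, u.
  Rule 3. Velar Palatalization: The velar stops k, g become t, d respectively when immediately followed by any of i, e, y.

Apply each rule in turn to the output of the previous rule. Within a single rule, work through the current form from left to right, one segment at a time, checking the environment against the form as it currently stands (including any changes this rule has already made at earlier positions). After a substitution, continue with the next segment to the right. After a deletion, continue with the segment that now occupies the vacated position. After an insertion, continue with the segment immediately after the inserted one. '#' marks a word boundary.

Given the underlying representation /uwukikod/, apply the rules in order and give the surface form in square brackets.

[uwudigod]

Rule 1 Progressive Voicing Assimilation: no change — [uwukikod]
Rule 2 Intervocalic Voicing: [uwukikod] → [uwugigod]
Rule 3 Velar Palatalization: [uwugigod] → [uwudigod]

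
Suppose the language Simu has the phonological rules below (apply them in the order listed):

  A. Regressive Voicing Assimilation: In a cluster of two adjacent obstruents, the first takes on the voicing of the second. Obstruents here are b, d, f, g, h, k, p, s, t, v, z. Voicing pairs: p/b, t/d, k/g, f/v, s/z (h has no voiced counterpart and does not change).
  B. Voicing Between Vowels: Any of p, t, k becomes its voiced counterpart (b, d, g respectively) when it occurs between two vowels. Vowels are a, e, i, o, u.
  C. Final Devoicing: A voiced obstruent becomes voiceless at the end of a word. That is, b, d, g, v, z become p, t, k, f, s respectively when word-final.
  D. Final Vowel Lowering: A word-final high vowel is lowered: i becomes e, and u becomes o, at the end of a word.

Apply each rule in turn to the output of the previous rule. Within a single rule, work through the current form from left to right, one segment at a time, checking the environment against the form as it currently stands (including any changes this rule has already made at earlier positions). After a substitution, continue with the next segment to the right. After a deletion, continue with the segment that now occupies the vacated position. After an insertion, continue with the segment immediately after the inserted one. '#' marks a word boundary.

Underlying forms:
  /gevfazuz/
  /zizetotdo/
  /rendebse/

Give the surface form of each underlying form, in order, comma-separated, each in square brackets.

[geffazus], [zizedoddo], [rendepse]

/gevfazuz/:
  A Regressive Voicing Assimilation: [gevfazuz] → [geffazuz]
  B Voicing Between Vowels: no change — [geffazuz]
  C Final Devoicing: [geffazuz] → [geffazus]
  D Final Vowel Lowering: no change — [geffazus]
/zizetotdo/:
  A Regressive Voicing Assimilation: [zizetotdo] → [zizetoddo]
  B Voicing Between Vowels: [zizetoddo] → [zizedoddo]
  C Final Devoicing: no change — [zizedoddo]
  D Final Vowel Lowering: no change — [zizedoddo]
/rendebse/:
  A Regressive Voicing Assimilation: [rendebse] → [rendepse]
  B Voicing Between Vowels: no change — [rendepse]
  C Final Devoicing: no change — [rendepse]
  D Final Vowel Lowering: no change — [rendepse]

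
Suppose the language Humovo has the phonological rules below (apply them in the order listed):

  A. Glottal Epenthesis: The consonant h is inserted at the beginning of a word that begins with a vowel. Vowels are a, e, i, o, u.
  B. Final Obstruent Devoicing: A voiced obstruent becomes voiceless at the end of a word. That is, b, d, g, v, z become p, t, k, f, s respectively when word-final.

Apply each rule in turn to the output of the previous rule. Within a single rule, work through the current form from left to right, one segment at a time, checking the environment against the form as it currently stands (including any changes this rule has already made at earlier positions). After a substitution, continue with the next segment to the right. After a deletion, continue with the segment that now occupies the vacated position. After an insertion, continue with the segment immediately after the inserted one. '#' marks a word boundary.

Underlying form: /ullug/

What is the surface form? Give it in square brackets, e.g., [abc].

[hulluk]

A Glottal Epenthesis: [ullug] → [hullug]
B Final Obstruent Devoicing: [hullug] → [hulluk]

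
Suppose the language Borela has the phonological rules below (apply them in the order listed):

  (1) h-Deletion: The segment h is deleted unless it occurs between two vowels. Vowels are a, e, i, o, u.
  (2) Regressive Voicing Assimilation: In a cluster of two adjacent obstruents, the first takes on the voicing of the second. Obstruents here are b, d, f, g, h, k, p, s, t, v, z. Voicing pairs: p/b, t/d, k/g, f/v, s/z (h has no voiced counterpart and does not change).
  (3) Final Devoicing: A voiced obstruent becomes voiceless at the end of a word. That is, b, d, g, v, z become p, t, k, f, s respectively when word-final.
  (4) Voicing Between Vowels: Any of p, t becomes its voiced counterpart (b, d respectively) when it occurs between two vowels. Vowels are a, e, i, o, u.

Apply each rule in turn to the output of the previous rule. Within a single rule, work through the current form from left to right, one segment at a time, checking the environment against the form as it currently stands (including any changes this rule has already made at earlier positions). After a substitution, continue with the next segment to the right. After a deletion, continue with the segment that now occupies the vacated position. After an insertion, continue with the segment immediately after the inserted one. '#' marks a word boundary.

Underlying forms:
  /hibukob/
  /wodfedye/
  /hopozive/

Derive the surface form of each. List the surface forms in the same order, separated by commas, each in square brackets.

/hibukob/:
  (1) h-Deletion: [hibukob] → [ibukob]
  (2) Regressive Voicing Assimilation: no change — [ibukob]
  (3) Final Devoicing: [ibukob] → [ibukop]
  (4) Voicing Between Vowels: no change — [ibukop]
/wodfedye/:
  (1) h-Deletion: no change — [wodfedye]
  (2) Regressive Voicing Assimilation: [wodfedye] → [wotfedye]
  (3) Final Devoicing: no change — [wotfedye]
  (4) Voicing Between Vowels: no change — [wotfedye]
/hopozive/:
  (1) h-Deletion: [hopozive] → [opozive]
  (2) Regressive Voicing Assimilation: no change — [opozive]
  (3) Final Devoicing: no change — [opozive]
  (4) Voicing Between Vowels: [opozive] → [obozive]

[ibukop], [wotfedye], [obozive]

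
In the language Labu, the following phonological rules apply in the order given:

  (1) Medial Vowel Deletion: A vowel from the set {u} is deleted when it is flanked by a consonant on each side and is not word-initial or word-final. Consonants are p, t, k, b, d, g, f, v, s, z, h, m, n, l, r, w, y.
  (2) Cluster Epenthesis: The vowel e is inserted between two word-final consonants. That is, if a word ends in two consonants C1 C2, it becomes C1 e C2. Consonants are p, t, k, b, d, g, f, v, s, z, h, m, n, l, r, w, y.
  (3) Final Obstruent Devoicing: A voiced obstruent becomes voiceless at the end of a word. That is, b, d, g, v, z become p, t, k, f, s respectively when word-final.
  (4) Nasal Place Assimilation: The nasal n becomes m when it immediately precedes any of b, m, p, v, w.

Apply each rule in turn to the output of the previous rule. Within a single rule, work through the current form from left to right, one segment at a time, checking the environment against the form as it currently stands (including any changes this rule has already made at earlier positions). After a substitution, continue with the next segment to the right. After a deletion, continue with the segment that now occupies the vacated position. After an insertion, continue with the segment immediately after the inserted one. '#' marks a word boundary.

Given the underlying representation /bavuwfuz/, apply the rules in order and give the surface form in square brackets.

[bavwfes]

(1) Medial Vowel Deletion: [bavuwfuz] → [bavwfz]
(2) Cluster Epenthesis: [bavwfz] → [bavwfez]
(3) Final Obstruent Devoicing: [bavwfez] → [bavwfes]
(4) Nasal Place Assimilation: no change — [bavwfes]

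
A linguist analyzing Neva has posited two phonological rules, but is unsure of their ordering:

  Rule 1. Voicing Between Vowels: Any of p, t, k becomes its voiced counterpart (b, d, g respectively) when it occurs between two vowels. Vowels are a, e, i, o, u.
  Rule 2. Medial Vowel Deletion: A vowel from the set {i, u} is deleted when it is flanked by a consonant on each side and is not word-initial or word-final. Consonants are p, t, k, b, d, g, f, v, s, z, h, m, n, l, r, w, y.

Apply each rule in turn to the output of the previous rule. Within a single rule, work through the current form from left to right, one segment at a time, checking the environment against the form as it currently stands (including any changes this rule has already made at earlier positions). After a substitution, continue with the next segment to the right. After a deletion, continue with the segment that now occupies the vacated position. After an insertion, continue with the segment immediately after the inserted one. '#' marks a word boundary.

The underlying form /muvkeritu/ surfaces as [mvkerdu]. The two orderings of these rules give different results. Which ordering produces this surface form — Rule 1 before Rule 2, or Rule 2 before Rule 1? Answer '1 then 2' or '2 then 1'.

1 then 2

Order 1 then 2:
  1 Voicing Between Vowels: [muvkeritu] → [muvkeridu]
  2 Medial Vowel Deletion: [muvkeridu] → [mvkerdu]
  result: [mvkerdu]
Order 2 then 1:
  2 Medial Vowel Deletion: [muvkeritu] → [mvkertu]
  1 Voicing Between Vowels: no change — [mvkertu]
  result: [mvkertu]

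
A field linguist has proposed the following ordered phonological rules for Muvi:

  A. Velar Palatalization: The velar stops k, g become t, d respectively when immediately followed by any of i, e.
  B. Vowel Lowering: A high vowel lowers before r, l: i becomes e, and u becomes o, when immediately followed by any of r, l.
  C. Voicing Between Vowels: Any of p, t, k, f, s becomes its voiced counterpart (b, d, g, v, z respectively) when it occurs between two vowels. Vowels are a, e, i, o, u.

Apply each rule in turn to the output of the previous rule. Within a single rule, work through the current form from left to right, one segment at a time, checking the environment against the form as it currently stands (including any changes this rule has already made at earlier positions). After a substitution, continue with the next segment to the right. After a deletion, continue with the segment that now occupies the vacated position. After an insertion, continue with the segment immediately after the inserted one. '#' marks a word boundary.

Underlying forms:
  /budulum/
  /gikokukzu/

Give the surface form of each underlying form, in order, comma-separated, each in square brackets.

/budulum/:
  A Velar Palatalization: no change — [budulum]
  B Vowel Lowering: [budulum] → [budolum]
  C Voicing Between Vowels: no change — [budolum]
/gikokukzu/:
  A Velar Palatalization: [gikokukzu] → [dikokukzu]
  B Vowel Lowering: no change — [dikokukzu]
  C Voicing Between Vowels: [dikokukzu] → [digogukzu]

[budolum], [digogukzu]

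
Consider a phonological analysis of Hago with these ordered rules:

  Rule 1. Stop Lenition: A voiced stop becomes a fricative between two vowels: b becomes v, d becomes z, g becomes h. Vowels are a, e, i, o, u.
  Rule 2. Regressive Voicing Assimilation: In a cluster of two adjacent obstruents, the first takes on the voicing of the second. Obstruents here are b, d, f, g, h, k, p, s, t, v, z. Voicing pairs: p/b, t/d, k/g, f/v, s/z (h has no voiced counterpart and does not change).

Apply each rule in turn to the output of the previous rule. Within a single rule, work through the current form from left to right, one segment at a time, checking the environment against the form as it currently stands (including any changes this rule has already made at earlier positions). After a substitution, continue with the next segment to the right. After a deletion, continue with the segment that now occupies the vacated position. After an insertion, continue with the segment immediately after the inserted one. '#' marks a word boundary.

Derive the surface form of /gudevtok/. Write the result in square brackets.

Rule 1 Stop Lenition: [gudevtok] → [guzevtok]
Rule 2 Regressive Voicing Assimilation: [guzevtok] → [guzeftok]

[guzeftok]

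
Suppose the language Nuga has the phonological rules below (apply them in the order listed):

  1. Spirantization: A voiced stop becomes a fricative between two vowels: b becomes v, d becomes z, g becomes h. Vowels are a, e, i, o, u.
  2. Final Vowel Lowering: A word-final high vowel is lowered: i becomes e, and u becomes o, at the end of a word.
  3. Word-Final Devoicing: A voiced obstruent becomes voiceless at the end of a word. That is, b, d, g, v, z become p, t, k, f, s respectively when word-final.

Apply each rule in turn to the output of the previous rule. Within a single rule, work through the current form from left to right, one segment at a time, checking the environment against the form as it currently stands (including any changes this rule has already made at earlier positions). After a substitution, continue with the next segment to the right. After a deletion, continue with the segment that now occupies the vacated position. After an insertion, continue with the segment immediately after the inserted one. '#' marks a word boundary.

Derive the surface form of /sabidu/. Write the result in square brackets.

1 Spirantization: [sabidu] → [savizu]
2 Final Vowel Lowering: [savizu] → [savizo]
3 Word-Final Devoicing: no change — [savizo]

[savizo]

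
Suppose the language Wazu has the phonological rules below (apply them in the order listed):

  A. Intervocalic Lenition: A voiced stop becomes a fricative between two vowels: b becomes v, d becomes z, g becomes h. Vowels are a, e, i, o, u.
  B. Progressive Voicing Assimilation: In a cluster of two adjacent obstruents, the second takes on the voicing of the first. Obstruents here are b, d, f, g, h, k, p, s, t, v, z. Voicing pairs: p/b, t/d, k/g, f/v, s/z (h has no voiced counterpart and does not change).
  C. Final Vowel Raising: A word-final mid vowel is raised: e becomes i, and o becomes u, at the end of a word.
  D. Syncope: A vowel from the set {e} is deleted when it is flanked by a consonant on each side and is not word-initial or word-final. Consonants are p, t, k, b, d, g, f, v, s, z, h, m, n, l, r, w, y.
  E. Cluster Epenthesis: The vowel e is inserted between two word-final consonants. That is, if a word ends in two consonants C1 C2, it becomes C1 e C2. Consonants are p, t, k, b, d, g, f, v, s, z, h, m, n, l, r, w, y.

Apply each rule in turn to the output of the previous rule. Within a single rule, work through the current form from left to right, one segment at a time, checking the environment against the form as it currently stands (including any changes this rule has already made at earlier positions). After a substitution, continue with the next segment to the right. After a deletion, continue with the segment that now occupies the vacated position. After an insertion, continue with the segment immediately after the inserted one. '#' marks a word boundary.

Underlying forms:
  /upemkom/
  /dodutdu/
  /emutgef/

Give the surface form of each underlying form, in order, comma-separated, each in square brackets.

[upmkom], [dozuttu], [emutkef]

/upemkom/:
  A Intervocalic Lenition: no change — [upemkom]
  B Progressive Voicing Assimilation: no change — [upemkom]
  C Final Vowel Raising: no change — [upemkom]
  D Syncope: [upemkom] → [upmkom]
  E Cluster Epenthesis: no change — [upmkom]
/dodutdu/:
  A Intervocalic Lenition: [dodutdu] → [dozutdu]
  B Progressive Voicing Assimilation: [dozutdu] → [dozuttu]
  C Final Vowel Raising: no change — [dozuttu]
  D Syncope: no change — [dozuttu]
  E Cluster Epenthesis: no change — [dozuttu]
/emutgef/:
  A Intervocalic Lenition: no change — [emutgef]
  B Progressive Voicing Assimilation: [emutgef] → [emutkef]
  C Final Vowel Raising: no change — [emutkef]
  D Syncope: [emutkef] → [emutkf]
  E Cluster Epenthesis: [emutkf] → [emutkef]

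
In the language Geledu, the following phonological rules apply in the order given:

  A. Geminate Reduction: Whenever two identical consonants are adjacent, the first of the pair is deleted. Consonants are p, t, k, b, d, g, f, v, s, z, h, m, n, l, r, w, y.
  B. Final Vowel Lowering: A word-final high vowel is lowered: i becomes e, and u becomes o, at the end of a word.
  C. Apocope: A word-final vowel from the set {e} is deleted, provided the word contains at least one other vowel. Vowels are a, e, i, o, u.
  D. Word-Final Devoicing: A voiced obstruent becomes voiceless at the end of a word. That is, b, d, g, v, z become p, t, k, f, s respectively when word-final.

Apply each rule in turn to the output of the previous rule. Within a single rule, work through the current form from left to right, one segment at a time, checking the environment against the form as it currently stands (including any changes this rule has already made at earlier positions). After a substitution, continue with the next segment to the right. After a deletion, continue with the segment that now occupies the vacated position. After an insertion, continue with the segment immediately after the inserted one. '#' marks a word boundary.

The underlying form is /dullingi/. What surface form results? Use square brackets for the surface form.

[dulink]

A Geminate Reduction: [dullingi] → [dulingi]
B Final Vowel Lowering: [dulingi] → [dulinge]
C Apocope: [dulinge] → [duling]
D Word-Final Devoicing: [duling] → [dulink]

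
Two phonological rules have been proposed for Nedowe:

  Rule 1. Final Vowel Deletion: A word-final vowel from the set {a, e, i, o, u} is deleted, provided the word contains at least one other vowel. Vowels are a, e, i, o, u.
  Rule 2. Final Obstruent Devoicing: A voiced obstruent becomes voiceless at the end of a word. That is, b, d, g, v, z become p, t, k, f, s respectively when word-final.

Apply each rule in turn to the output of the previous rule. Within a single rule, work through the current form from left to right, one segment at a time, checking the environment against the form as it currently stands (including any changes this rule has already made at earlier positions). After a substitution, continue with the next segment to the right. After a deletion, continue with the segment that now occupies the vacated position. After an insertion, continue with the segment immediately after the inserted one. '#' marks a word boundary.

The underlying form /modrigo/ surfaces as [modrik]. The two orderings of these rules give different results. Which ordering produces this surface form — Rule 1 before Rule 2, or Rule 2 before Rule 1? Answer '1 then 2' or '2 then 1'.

1 then 2

Order 1 then 2:
  1 Final Vowel Deletion: [modrigo] → [modrig]
  2 Final Obstruent Devoicing: [modrig] → [modrik]
  result: [modrik]
Order 2 then 1:
  2 Final Obstruent Devoicing: no change — [modrigo]
  1 Final Vowel Deletion: [modrigo] → [modrig]
  result: [modrig]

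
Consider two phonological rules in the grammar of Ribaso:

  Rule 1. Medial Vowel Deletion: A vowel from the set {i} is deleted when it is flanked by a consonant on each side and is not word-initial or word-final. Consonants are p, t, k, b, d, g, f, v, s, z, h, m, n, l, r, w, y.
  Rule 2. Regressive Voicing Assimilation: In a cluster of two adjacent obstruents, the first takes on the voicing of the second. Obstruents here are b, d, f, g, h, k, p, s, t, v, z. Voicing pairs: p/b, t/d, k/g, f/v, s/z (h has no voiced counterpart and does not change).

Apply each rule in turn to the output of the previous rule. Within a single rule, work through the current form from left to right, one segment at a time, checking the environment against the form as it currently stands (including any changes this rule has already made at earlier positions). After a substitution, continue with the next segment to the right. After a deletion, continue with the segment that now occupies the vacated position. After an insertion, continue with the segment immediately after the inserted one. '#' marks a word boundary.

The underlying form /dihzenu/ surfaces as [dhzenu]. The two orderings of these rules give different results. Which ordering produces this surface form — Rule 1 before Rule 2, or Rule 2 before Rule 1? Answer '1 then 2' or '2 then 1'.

2 then 1

Order 1 then 2:
  1 Medial Vowel Deletion: [dihzenu] → [dhzenu]
  2 Regressive Voicing Assimilation: [dhzenu] → [thzenu]
  result: [thzenu]
Order 2 then 1:
  2 Regressive Voicing Assimilation: no change — [dihzenu]
  1 Medial Vowel Deletion: [dihzenu] → [dhzenu]
  result: [dhzenu]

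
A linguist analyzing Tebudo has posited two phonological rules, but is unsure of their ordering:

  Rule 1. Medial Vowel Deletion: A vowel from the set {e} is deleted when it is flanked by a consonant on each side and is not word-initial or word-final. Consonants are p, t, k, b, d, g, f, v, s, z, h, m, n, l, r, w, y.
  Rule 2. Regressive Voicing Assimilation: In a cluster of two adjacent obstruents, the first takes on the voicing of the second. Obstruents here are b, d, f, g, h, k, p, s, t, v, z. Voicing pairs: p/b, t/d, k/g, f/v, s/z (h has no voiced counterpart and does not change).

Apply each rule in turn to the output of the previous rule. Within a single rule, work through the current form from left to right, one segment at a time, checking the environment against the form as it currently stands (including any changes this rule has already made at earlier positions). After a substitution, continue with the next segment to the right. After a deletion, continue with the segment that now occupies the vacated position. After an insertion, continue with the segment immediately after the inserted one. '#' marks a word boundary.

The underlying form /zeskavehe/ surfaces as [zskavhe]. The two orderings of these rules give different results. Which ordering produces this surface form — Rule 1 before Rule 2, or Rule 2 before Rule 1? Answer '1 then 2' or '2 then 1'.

2 then 1

Order 1 then 2:
  1 Medial Vowel Deletion: [zeskavehe] → [zskavhe]
  2 Regressive Voicing Assimilation: [zskavhe] → [sskafhe]
  result: [sskafhe]
Order 2 then 1:
  2 Regressive Voicing Assimilation: no change — [zeskavehe]
  1 Medial Vowel Deletion: [zeskavehe] → [zskavhe]
  result: [zskavhe]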